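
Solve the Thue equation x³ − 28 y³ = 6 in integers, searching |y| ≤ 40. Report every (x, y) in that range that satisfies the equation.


The equation is x³ - 28y³ = 6. For fixed y, x³ = 28·y³ + 6, so a solution requires the RHS to be a perfect cube.
Strategy: iterate y from -40 to 40, compute RHS = 28·y³ + 6, and check whether it is a (positive or negative) perfect cube.
Check small values of y:
  y = 0: RHS = 6 is not a perfect cube.
  y = 1: RHS = 34 is not a perfect cube.
  y = -1: RHS = -22 is not a perfect cube.
  y = 2: RHS = 230 is not a perfect cube.
  y = -2: RHS = -218 is not a perfect cube.
  y = 3: RHS = 762 is not a perfect cube.
  y = -3: RHS = -750 is not a perfect cube.
Continuing the search up to |y| = 40 finds no solutions either.
No (x, y) in the scanned range satisfies the equation.

No integer solutions with |y| ≤ 40.


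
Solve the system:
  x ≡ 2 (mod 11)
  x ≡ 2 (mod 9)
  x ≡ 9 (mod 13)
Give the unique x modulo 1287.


Moduli 11, 9, 13 are pairwise coprime; by CRT there is a unique solution modulo M = 11 · 9 · 13 = 1287.
Solve pairwise, accumulating the modulus:
  Start with x ≡ 2 (mod 11).
  Combine with x ≡ 2 (mod 9): since gcd(11, 9) = 1, we get a unique residue mod 99.
    Write x = 2 + 11·t and substitute into x ≡ 2 (mod 9): 11·t ≡ 2 − 2 = 0 (mod 9).
    Reduce coefficients mod 9: 2·t ≡ 0 (mod 9).
    The inverse of 2 mod 9 is 5 (since 2·5 = 10 = 1·9 + 1), so t ≡ 5·0 = 0 ≡ 0 (mod 9).
    Then x = 2 + 11·0 = 2, valid modulo lcm(11, 9) = 99: x ≡ 2 (mod 99).
  Combine with x ≡ 9 (mod 13): since gcd(99, 13) = 1, we get a unique residue mod 1287.
    Write x = 2 + 99·t and substitute into x ≡ 9 (mod 13): 99·t ≡ 9 − 2 = 7 (mod 13).
    Reduce coefficients mod 13: 8·t ≡ 7 (mod 13).
    The inverse of 8 mod 13 is 5 (since 8·5 = 40 = 3·13 + 1), so t ≡ 5·7 = 35 ≡ 9 (mod 13).
    Then x = 2 + 99·9 = 893, valid modulo lcm(99, 13) = 1287: x ≡ 893 (mod 1287).
Verify: 893 mod 11 = 2 ✓, 893 mod 9 = 2 ✓, 893 mod 13 = 9 ✓.

x ≡ 893 (mod 1287).


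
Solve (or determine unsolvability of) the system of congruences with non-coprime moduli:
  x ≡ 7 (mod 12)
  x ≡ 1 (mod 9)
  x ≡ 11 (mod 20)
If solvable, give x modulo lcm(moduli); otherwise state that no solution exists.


Moduli 12, 9, 20 are not pairwise coprime, so CRT works modulo lcm(m_i) when all pairwise compatibility conditions hold.
Pairwise compatibility: gcd(m_i, m_j) must divide a_i - a_j for every pair.
Merge one congruence at a time:
  Start: x ≡ 7 (mod 12).
  Combine with x ≡ 1 (mod 9): gcd(12, 9) = 3; 1 - 7 = -6, which IS divisible by 3, so compatible.
    Write x = 7 + 12·t and substitute into x ≡ 1 (mod 9): 12·t ≡ 1 − 7 = -6 (mod 9).
    Divide the congruence (and modulus) by g = 3: 4·t ≡ -2 (mod 3).
    Reduce coefficients mod 3: 1·t ≡ 1 (mod 3).
    So t ≡ 1 (mod 3).
    Then x = 7 + 12·1 = 19, valid modulo lcm(12, 9) = 36: x ≡ 19 (mod 36).
  Combine with x ≡ 11 (mod 20): gcd(36, 20) = 4; 11 - 19 = -8, which IS divisible by 4, so compatible.
    Write x = 19 + 36·t and substitute into x ≡ 11 (mod 20): 36·t ≡ 11 − 19 = -8 (mod 20).
    Divide the congruence (and modulus) by g = 4: 9·t ≡ -2 (mod 5).
    Reduce coefficients mod 5: 4·t ≡ 3 (mod 5).
    The inverse of 4 mod 5 is 4 (since 4·4 = 16 = 3·5 + 1), so t ≡ 4·3 = 12 ≡ 2 (mod 5).
    Then x = 19 + 36·2 = 91, valid modulo lcm(36, 20) = 180: x ≡ 91 (mod 180).
Verify: 91 mod 12 = 7, 91 mod 9 = 1, 91 mod 20 = 11.

x ≡ 91 (mod 180).


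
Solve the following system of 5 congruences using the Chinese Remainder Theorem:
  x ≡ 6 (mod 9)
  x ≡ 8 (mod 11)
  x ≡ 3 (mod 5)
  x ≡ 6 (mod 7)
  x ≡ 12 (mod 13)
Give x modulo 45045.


Product of moduli M = 9 · 11 · 5 · 7 · 13 = 45045.
Merge one congruence at a time:
  Start: x ≡ 6 (mod 9).
  Combine with x ≡ 8 (mod 11); new modulus lcm = 99.
    Write x = 6 + 9·t and substitute into x ≡ 8 (mod 11): 9·t ≡ 8 − 6 = 2 (mod 11).
    The inverse of 9 mod 11 is 5 (since 9·5 = 45 = 4·11 + 1), so t ≡ 5·2 = 10 ≡ 10 (mod 11).
    Then x = 6 + 9·10 = 96, valid modulo lcm(9, 11) = 99: x ≡ 96 (mod 99).
  Combine with x ≡ 3 (mod 5); new modulus lcm = 495.
    Write x = 96 + 99·t and substitute into x ≡ 3 (mod 5): 99·t ≡ 3 − 96 = -93 (mod 5).
    Reduce coefficients mod 5: 4·t ≡ 2 (mod 5).
    The inverse of 4 mod 5 is 4 (since 4·4 = 16 = 3·5 + 1), so t ≡ 4·2 = 8 ≡ 3 (mod 5).
    Then x = 96 + 99·3 = 393, valid modulo lcm(99, 5) = 495: x ≡ 393 (mod 495).
  Combine with x ≡ 6 (mod 7); new modulus lcm = 3465.
    Write x = 393 + 495·t and substitute into x ≡ 6 (mod 7): 495·t ≡ 6 − 393 = -387 (mod 7).
    Reduce coefficients mod 7: 5·t ≡ 5 (mod 7).
    The inverse of 5 mod 7 is 3 (since 5·3 = 15 = 2·7 + 1), so t ≡ 3·5 = 15 ≡ 1 (mod 7).
    Then x = 393 + 495·1 = 888, valid modulo lcm(495, 7) = 3465: x ≡ 888 (mod 3465).
  Combine with x ≡ 12 (mod 13); new modulus lcm = 45045.
    Write x = 888 + 3465·t and substitute into x ≡ 12 (mod 13): 3465·t ≡ 12 − 888 = -876 (mod 13).
    Reduce coefficients mod 13: 7·t ≡ 8 (mod 13).
    The inverse of 7 mod 13 is 2 (since 7·2 = 14 = 1·13 + 1), so t ≡ 2·8 = 16 ≡ 3 (mod 13).
    Then x = 888 + 3465·3 = 11283, valid modulo lcm(3465, 13) = 45045: x ≡ 11283 (mod 45045).
Verify against each original: 11283 mod 9 = 6, 11283 mod 11 = 8, 11283 mod 5 = 3, 11283 mod 7 = 6, 11283 mod 13 = 12.

x ≡ 11283 (mod 45045).


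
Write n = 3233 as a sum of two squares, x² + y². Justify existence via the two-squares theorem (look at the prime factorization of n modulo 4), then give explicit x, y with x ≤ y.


Step 1: Factor n = 3233 = 53 · 61.
Step 2: Check the mod-4 condition on each prime factor: 53 ≡ 1 (mod 4), exponent 1; 61 ≡ 1 (mod 4), exponent 1.
All primes ≡ 3 (mod 4) appear to even exponent (or don't appear), so by the two-squares theorem n IS expressible as a sum of two squares.
Step 3: Build a representation. Here n = 53 · 61 is a product of primes ≡ 1 (mod 4). Each prime p ≡ 1 (mod 4) is itself a sum of two squares; find a² by testing p − a² for a perfect square:
  53: 53 − 1² = 52, 53 − 2² = 49 = 7² ⇒ 53 = 2² + 7².
  61: 61 − 1² = 60, 61 − 2² = 57, 61 − 3² = 52, 61 − 4² = 45, 61 − 5² = 36 = 6² ⇒ 61 = 5² + 6².
  Combine using the Brahmagupta–Fibonacci identity (a² + b²)(c² + d²) = (ac − bd)² + (ad + bc)² = (ac + bd)² + (ad − bc)²:
  53 · 61 = 3233: from (2² + 7²)(5² + 6²), take (2·5 − 7·6, 2·6 + 7·5) = (10 − 42, 12 + 35) = (-32, 47); dropping signs (only squares matter) gives (32, 47); check 32² + 47² = 1024 + 2209 = 3233 ✓.
Step 4: Order so x ≤ y and verify: 32² + 47² = 1024 + 2209 = 3233 = n. ✓

n = 3233 = 32² + 47² (one valid representation with x ≤ y).


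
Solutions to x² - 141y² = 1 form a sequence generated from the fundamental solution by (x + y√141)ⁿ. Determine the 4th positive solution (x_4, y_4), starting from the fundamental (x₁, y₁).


Step 1: Find the fundamental solution (x₁, y₁) of x² - 141y² = 1.
  Expand √141 as a continued fraction. a₀ = ⌊√141⌋ = 11; iterate m_{k+1} = d_k·a_k − m_k, d_{k+1} = (141 − m_{k+1}²)/d_k, a_{k+1} = ⌊(a₀ + m_{k+1})/d_{k+1}⌋ (starting m₀ = 0, d₀ = 1), with convergents p_k = a_k·p_{k-1} + p_{k-2}, q_k = a_k·q_{k-1} + q_{k-2} (p₋₁ = 1, q₋₁ = 0):
  k = 0: a₀ = 11; p₀/q₀ = 11/1; p₀² − 141·q₀² = 121 − 141 = -20.
  k = 1: m = 11, d = 20, a = ⌊(11 + 11)/20⌋ = 1; p/q = (1·11 + 1)/(1·1 + 0) = 12/1; p² − 141·q² = 144 − 141 = 3.
  k = 2: m = 9, d = 3, a = ⌊(11 + 9)/3⌋ = 6; p/q = (6·12 + 11)/(6·1 + 1) = 83/7; p² − 141·q² = 6889 − 6909 = -20.
  k = 3: m = 9, d = 20, a = ⌊(11 + 9)/20⌋ = 1; p/q = (1·83 + 12)/(1·7 + 1) = 95/8; p² − 141·q² = 9025 − 9024 = 1.
  The first convergent with p² − 141·q² = 1 gives the fundamental solution (x₁, y₁) = (95, 8).
Step 2: Apply the recurrence (x_{n+1}, y_{n+1}) = (x₁x_n + 141y₁y_n, x₁y_n + y₁x_n) repeatedly.
  From (x_1, y_1) = (95, 8): x_2 = 95·95 + 141·8·8 = 18049; y_2 = 95·8 + 8·95 = 1520.
  From (x_2, y_2) = (18049, 1520): x_3 = 95·18049 + 141·8·1520 = 3429215; y_3 = 95·1520 + 8·18049 = 288792.
  From (x_3, y_3) = (3429215, 288792): x_4 = 95·3429215 + 141·8·288792 = 651532801; y_4 = 95·288792 + 8·3429215 = 54868960.
Step 3: Verify x_4² - 141·y_4² = 424494990778905601 - 424494990778905600 = 1 (should be 1). ✓

(x_1, y_1) = (95, 8); (x_4, y_4) = (651532801, 54868960).


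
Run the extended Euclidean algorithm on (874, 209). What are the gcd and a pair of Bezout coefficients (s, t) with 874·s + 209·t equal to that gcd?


Euclidean algorithm on (874, 209) — divide until remainder is 0:
  874 = 4 · 209 + 38
  209 = 5 · 38 + 19
  38 = 2 · 19 + 0
gcd(874, 209) = 19.
Track Bezout coefficients alongside the remainders: start with r₀ = 874 = a·1 + b·0 (s = 1, t = 0) and r₁ = 209 = a·0 + b·1 (s = 0, t = 1); each new remainder r_{k+1} = r_{k-1} − q_k·r_k inherits s_{k+1} = s_{k-1} − q_k·s_k, t_{k+1} = t_{k-1} − q_k·t_k, so r_k = a·s_k + b·t_k at every step:
  q = 4: r = 38, s = 1 − 4·0 = 1, t = 0 − 4·1 = -4  (check: 874·1 + 209·(-4) = 38)
  q = 5: r = 19, s = 0 − 5·1 = -5, t = 1 − 5·(-4) = 21  (check: 874·(-5) + 209·21 = 19)
The row with r = 19 (the gcd) gives the Bezout coefficients s = -5, t = 21.
Result: 874 · (-5) + 209 · (21) = 19.

gcd(874, 209) = 19; s = -5, t = 21 (check: 874·(-5) + 209·21 = 19).


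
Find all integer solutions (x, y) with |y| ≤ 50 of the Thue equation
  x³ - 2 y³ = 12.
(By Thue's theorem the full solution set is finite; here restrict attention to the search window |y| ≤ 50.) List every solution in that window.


The equation is x³ - 2y³ = 12. For fixed y, x³ = 2·y³ + 12, so a solution requires the RHS to be a perfect cube.
Strategy: iterate y from -50 to 50, compute RHS = 2·y³ + 12, and check whether it is a (positive or negative) perfect cube.
Check small values of y:
  y = 0: RHS = 12 is not a perfect cube.
  y = 1: RHS = 14 is not a perfect cube.
  y = -1: RHS = 10 is not a perfect cube.
  y = 2: RHS = 28 is not a perfect cube.
  y = -2: RHS = -4 is not a perfect cube.
  y = 3: RHS = 66 is not a perfect cube.
  y = -3: RHS = -42 is not a perfect cube.
Continuing the search up to |y| = 50 finds no solutions either.
No (x, y) in the scanned range satisfies the equation.

No integer solutions with |y| ≤ 50.


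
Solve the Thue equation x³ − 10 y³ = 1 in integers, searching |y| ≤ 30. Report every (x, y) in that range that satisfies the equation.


The equation is x³ - 10y³ = 1. For fixed y, x³ = 10·y³ + 1, so a solution requires the RHS to be a perfect cube.
Strategy: iterate y from -30 to 30, compute RHS = 10·y³ + 1, and check whether it is a (positive or negative) perfect cube.
Check small values of y:
  y = 0: RHS = 1 = (1)³ ⇒ x = 1 works.
  y = 1: RHS = 11 is not a perfect cube.
  y = -1: RHS = -9 is not a perfect cube.
  y = 2: RHS = 81 is not a perfect cube.
  y = -2: RHS = -79 is not a perfect cube.
  y = 3: RHS = 271 is not a perfect cube.
  y = -3: RHS = -269 is not a perfect cube.
Continuing the search up to |y| = 30 finds no further solutions beyond those listed.
Collected solutions: (1, 0).

Solutions (with |y| ≤ 30): (1, 0).


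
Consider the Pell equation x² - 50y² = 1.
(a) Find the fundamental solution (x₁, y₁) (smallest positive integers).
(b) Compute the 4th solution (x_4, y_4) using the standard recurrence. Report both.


Step 1: Find the fundamental solution (x₁, y₁) of x² - 50y² = 1.
  Expand √50 as a continued fraction. a₀ = ⌊√50⌋ = 7; iterate m_{k+1} = d_k·a_k − m_k, d_{k+1} = (50 − m_{k+1}²)/d_k, a_{k+1} = ⌊(a₀ + m_{k+1})/d_{k+1}⌋ (starting m₀ = 0, d₀ = 1), with convergents p_k = a_k·p_{k-1} + p_{k-2}, q_k = a_k·q_{k-1} + q_{k-2} (p₋₁ = 1, q₋₁ = 0):
  k = 0: a₀ = 7; p₀/q₀ = 7/1; p₀² − 50·q₀² = 49 − 50 = -1.
  k = 1: m = 7, d = 1, a = ⌊(7 + 7)/1⌋ = 14; p/q = (14·7 + 1)/(14·1 + 0) = 99/14; p² − 50·q² = 9801 − 9800 = 1.
  The first convergent with p² − 50·q² = 1 gives the fundamental solution (x₁, y₁) = (99, 14).
Step 2: Apply the recurrence (x_{n+1}, y_{n+1}) = (x₁x_n + 50y₁y_n, x₁y_n + y₁x_n) repeatedly.
  From (x_1, y_1) = (99, 14): x_2 = 99·99 + 50·14·14 = 19601; y_2 = 99·14 + 14·99 = 2772.
  From (x_2, y_2) = (19601, 2772): x_3 = 99·19601 + 50·14·2772 = 3880899; y_3 = 99·2772 + 14·19601 = 548842.
  From (x_3, y_3) = (3880899, 548842): x_4 = 99·3880899 + 50·14·548842 = 768398401; y_4 = 99·548842 + 14·3880899 = 108667944.
Step 3: Verify x_4² - 50·y_4² = 590436102659356801 - 590436102659356800 = 1 (should be 1). ✓

(x_1, y_1) = (99, 14); (x_4, y_4) = (768398401, 108667944).


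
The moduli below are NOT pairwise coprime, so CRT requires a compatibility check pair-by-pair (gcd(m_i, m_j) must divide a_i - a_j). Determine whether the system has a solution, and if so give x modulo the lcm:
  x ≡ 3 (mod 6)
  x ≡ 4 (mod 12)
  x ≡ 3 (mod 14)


Moduli 6, 12, 14 are not pairwise coprime, so CRT works modulo lcm(m_i) when all pairwise compatibility conditions hold.
Pairwise compatibility: gcd(m_i, m_j) must divide a_i - a_j for every pair.
Merge one congruence at a time:
  Start: x ≡ 3 (mod 6).
  Combine with x ≡ 4 (mod 12): gcd(6, 12) = 6, and 4 - 3 = 1 is NOT divisible by 6.
    ⇒ system is inconsistent (no integer solution).

No solution (the system is inconsistent).


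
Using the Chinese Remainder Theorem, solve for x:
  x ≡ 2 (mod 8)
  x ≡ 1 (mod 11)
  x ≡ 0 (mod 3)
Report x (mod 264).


Moduli 8, 11, 3 are pairwise coprime; by CRT there is a unique solution modulo M = 8 · 11 · 3 = 264.
Solve pairwise, accumulating the modulus:
  Start with x ≡ 2 (mod 8).
  Combine with x ≡ 1 (mod 11): since gcd(8, 11) = 1, we get a unique residue mod 88.
    Write x = 2 + 8·t and substitute into x ≡ 1 (mod 11): 8·t ≡ 1 − 2 = -1 (mod 11).
    Reduce coefficients mod 11: 8·t ≡ 10 (mod 11).
    The inverse of 8 mod 11 is 7 (since 8·7 = 56 = 5·11 + 1), so t ≡ 7·10 = 70 ≡ 4 (mod 11).
    Then x = 2 + 8·4 = 34, valid modulo lcm(8, 11) = 88: x ≡ 34 (mod 88).
  Combine with x ≡ 0 (mod 3): since gcd(88, 3) = 1, we get a unique residue mod 264.
    Write x = 34 + 88·t and substitute into x ≡ 0 (mod 3): 88·t ≡ 0 − 34 = -34 (mod 3).
    Reduce coefficients mod 3: 1·t ≡ 2 (mod 3).
    So t ≡ 2 (mod 3).
    Then x = 34 + 88·2 = 210, valid modulo lcm(88, 3) = 264: x ≡ 210 (mod 264).
Verify: 210 mod 8 = 2 ✓, 210 mod 11 = 1 ✓, 210 mod 3 = 0 ✓.

x ≡ 210 (mod 264).


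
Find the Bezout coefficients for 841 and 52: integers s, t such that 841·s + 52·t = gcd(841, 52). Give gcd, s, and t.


Euclidean algorithm on (841, 52) — divide until remainder is 0:
  841 = 16 · 52 + 9
  52 = 5 · 9 + 7
  9 = 1 · 7 + 2
  7 = 3 · 2 + 1
  2 = 2 · 1 + 0
gcd(841, 52) = 1.
Track Bezout coefficients alongside the remainders: start with r₀ = 841 = a·1 + b·0 (s = 1, t = 0) and r₁ = 52 = a·0 + b·1 (s = 0, t = 1); each new remainder r_{k+1} = r_{k-1} − q_k·r_k inherits s_{k+1} = s_{k-1} − q_k·s_k, t_{k+1} = t_{k-1} − q_k·t_k, so r_k = a·s_k + b·t_k at every step:
  q = 16: r = 9, s = 1 − 16·0 = 1, t = 0 − 16·1 = -16  (check: 841·1 + 52·(-16) = 9)
  q = 5: r = 7, s = 0 − 5·1 = -5, t = 1 − 5·(-16) = 81  (check: 841·(-5) + 52·81 = 7)
  q = 1: r = 2, s = 1 − 1·(-5) = 6, t = -16 − 1·81 = -97  (check: 841·6 + 52·(-97) = 2)
  q = 3: r = 1, s = -5 − 3·6 = -23, t = 81 − 3·(-97) = 372  (check: 841·(-23) + 52·372 = 1)
The row with r = 1 (the gcd) gives the Bezout coefficients s = -23, t = 372.
Result: 841 · (-23) + 52 · (372) = 1.

gcd(841, 52) = 1; s = -23, t = 372 (check: 841·(-23) + 52·372 = 1).


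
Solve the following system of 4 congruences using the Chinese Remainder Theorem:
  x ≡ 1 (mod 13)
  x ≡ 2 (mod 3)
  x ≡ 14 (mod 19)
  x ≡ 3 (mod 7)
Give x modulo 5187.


Product of moduli M = 13 · 3 · 19 · 7 = 5187.
Merge one congruence at a time:
  Start: x ≡ 1 (mod 13).
  Combine with x ≡ 2 (mod 3); new modulus lcm = 39.
    Write x = 1 + 13·t and substitute into x ≡ 2 (mod 3): 13·t ≡ 2 − 1 = 1 (mod 3).
    Reduce coefficients mod 3: 1·t ≡ 1 (mod 3).
    So t ≡ 1 (mod 3).
    Then x = 1 + 13·1 = 14, valid modulo lcm(13, 3) = 39: x ≡ 14 (mod 39).
  Combine with x ≡ 14 (mod 19); new modulus lcm = 741.
    Write x = 14 + 39·t and substitute into x ≡ 14 (mod 19): 39·t ≡ 14 − 14 = 0 (mod 19).
    Reduce coefficients mod 19: 1·t ≡ 0 (mod 19).
    So t ≡ 0 (mod 19).
    Then x = 14 + 39·0 = 14, valid modulo lcm(39, 19) = 741: x ≡ 14 (mod 741).
  Combine with x ≡ 3 (mod 7); new modulus lcm = 5187.
    Write x = 14 + 741·t and substitute into x ≡ 3 (mod 7): 741·t ≡ 3 − 14 = -11 (mod 7).
    Reduce coefficients mod 7: 6·t ≡ 3 (mod 7).
    The inverse of 6 mod 7 is 6 (since 6·6 = 36 = 5·7 + 1), so t ≡ 6·3 = 18 ≡ 4 (mod 7).
    Then x = 14 + 741·4 = 2978, valid modulo lcm(741, 7) = 5187: x ≡ 2978 (mod 5187).
Verify against each original: 2978 mod 13 = 1, 2978 mod 3 = 2, 2978 mod 19 = 14, 2978 mod 7 = 3.

x ≡ 2978 (mod 5187).


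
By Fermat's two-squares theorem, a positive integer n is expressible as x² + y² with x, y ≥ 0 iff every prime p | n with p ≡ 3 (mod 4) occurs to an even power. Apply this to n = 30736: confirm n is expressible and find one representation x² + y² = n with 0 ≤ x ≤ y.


Step 1: Factor n = 30736 = 2^4 · 17 · 113.
Step 2: Check the mod-4 condition on each prime factor: 2 = 2 (special); 17 ≡ 1 (mod 4), exponent 1; 113 ≡ 1 (mod 4), exponent 1.
All primes ≡ 3 (mod 4) appear to even exponent (or don't appear), so by the two-squares theorem n IS expressible as a sum of two squares.
Step 3: Build a representation. Group n = k² · m with k = 4 and m = 17 · 113 = 1921 (a product of primes ≡ 1 (mod 4)); a representation of m scales to one of n via (k·x)² + (k·y)² = k²(x² + y²). Each prime p ≡ 1 (mod 4) is itself a sum of two squares; find a² by testing p − a² for a perfect square:
  17: 17 − 1² = 16 = 4² ⇒ 17 = 1² + 4².
  113: 113 − 1² = 112, 113 − 2² = 109, 113 − 3² = 104, 113 − 4² = 97, 113 − 5² = 88, 113 − 6² = 77, 113 − 7² = 64 = 8² ⇒ 113 = 7² + 8².
  Combine using the Brahmagupta–Fibonacci identity (a² + b²)(c² + d²) = (ac − bd)² + (ad + bc)² = (ac + bd)² + (ad − bc)²:
  17 · 113 = 1921: from (1² + 4²)(7² + 8²), take (1·7 − 4·8, 1·8 + 4·7) = (7 − 32, 8 + 28) = (-25, 36); dropping signs (only squares matter) gives (25, 36); check 25² + 36² = 625 + 1296 = 1921 ✓.
  Scale by k = 4: (4·25, 4·36) = (100, 144).
Step 4: Order so x ≤ y and verify: 100² + 144² = 10000 + 20736 = 30736 = n. ✓

n = 30736 = 100² + 144² (one valid representation with x ≤ y).


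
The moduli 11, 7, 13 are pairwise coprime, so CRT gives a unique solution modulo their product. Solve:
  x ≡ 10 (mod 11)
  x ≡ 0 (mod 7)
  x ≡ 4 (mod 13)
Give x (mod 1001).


Moduli 11, 7, 13 are pairwise coprime; by CRT there is a unique solution modulo M = 11 · 7 · 13 = 1001.
Solve pairwise, accumulating the modulus:
  Start with x ≡ 10 (mod 11).
  Combine with x ≡ 0 (mod 7): since gcd(11, 7) = 1, we get a unique residue mod 77.
    Write x = 10 + 11·t and substitute into x ≡ 0 (mod 7): 11·t ≡ 0 − 10 = -10 (mod 7).
    Reduce coefficients mod 7: 4·t ≡ 4 (mod 7).
    The inverse of 4 mod 7 is 2 (since 4·2 = 8 = 1·7 + 1), so t ≡ 2·4 = 8 ≡ 1 (mod 7).
    Then x = 10 + 11·1 = 21, valid modulo lcm(11, 7) = 77: x ≡ 21 (mod 77).
  Combine with x ≡ 4 (mod 13): since gcd(77, 13) = 1, we get a unique residue mod 1001.
    Write x = 21 + 77·t and substitute into x ≡ 4 (mod 13): 77·t ≡ 4 − 21 = -17 (mod 13).
    Reduce coefficients mod 13: 12·t ≡ 9 (mod 13).
    The inverse of 12 mod 13 is 12 (since 12·12 = 144 = 11·13 + 1), so t ≡ 12·9 = 108 ≡ 4 (mod 13).
    Then x = 21 + 77·4 = 329, valid modulo lcm(77, 13) = 1001: x ≡ 329 (mod 1001).
Verify: 329 mod 11 = 10 ✓, 329 mod 7 = 0 ✓, 329 mod 13 = 4 ✓.

x ≡ 329 (mod 1001).


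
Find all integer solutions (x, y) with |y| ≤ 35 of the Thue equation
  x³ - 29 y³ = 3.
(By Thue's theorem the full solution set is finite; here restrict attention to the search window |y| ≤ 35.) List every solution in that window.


The equation is x³ - 29y³ = 3. For fixed y, x³ = 29·y³ + 3, so a solution requires the RHS to be a perfect cube.
Strategy: iterate y from -35 to 35, compute RHS = 29·y³ + 3, and check whether it is a (positive or negative) perfect cube.
Check small values of y:
  y = 0: RHS = 3 is not a perfect cube.
  y = 1: RHS = 32 is not a perfect cube.
  y = -1: RHS = -26 is not a perfect cube.
  y = 2: RHS = 235 is not a perfect cube.
  y = -2: RHS = -229 is not a perfect cube.
  y = 3: RHS = 786 is not a perfect cube.
  y = -3: RHS = -780 is not a perfect cube.
Continuing the search up to |y| = 35 finds no solutions either.
No (x, y) in the scanned range satisfies the equation.

No integer solutions with |y| ≤ 35.


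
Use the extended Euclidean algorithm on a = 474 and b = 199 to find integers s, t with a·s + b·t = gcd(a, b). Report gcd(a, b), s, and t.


Euclidean algorithm on (474, 199) — divide until remainder is 0:
  474 = 2 · 199 + 76
  199 = 2 · 76 + 47
  76 = 1 · 47 + 29
  47 = 1 · 29 + 18
  29 = 1 · 18 + 11
  18 = 1 · 11 + 7
  11 = 1 · 7 + 4
  7 = 1 · 4 + 3
  4 = 1 · 3 + 1
  3 = 3 · 1 + 0
gcd(474, 199) = 1.
Track Bezout coefficients alongside the remainders: start with r₀ = 474 = a·1 + b·0 (s = 1, t = 0) and r₁ = 199 = a·0 + b·1 (s = 0, t = 1); each new remainder r_{k+1} = r_{k-1} − q_k·r_k inherits s_{k+1} = s_{k-1} − q_k·s_k, t_{k+1} = t_{k-1} − q_k·t_k, so r_k = a·s_k + b·t_k at every step:
  q = 2: r = 76, s = 1 − 2·0 = 1, t = 0 − 2·1 = -2  (check: 474·1 + 199·(-2) = 76)
  q = 2: r = 47, s = 0 − 2·1 = -2, t = 1 − 2·(-2) = 5  (check: 474·(-2) + 199·5 = 47)
  q = 1: r = 29, s = 1 − 1·(-2) = 3, t = -2 − 1·5 = -7  (check: 474·3 + 199·(-7) = 29)
  q = 1: r = 18, s = -2 − 1·3 = -5, t = 5 − 1·(-7) = 12  (check: 474·(-5) + 199·12 = 18)
  q = 1: r = 11, s = 3 − 1·(-5) = 8, t = -7 − 1·12 = -19  (check: 474·8 + 199·(-19) = 11)
  q = 1: r = 7, s = -5 − 1·8 = -13, t = 12 − 1·(-19) = 31  (check: 474·(-13) + 199·31 = 7)
  q = 1: r = 4, s = 8 − 1·(-13) = 21, t = -19 − 1·31 = -50  (check: 474·21 + 199·(-50) = 4)
  q = 1: r = 3, s = -13 − 1·21 = -34, t = 31 − 1·(-50) = 81  (check: 474·(-34) + 199·81 = 3)
  q = 1: r = 1, s = 21 − 1·(-34) = 55, t = -50 − 1·81 = -131  (check: 474·55 + 199·(-131) = 1)
The row with r = 1 (the gcd) gives the Bezout coefficients s = 55, t = -131.
Result: 474 · (55) + 199 · (-131) = 1.

gcd(474, 199) = 1; s = 55, t = -131 (check: 474·55 + 199·(-131) = 1).


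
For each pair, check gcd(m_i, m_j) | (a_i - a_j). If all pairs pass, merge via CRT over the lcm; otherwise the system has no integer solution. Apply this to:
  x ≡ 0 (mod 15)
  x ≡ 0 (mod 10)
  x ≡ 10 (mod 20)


Moduli 15, 10, 20 are not pairwise coprime, so CRT works modulo lcm(m_i) when all pairwise compatibility conditions hold.
Pairwise compatibility: gcd(m_i, m_j) must divide a_i - a_j for every pair.
Merge one congruence at a time:
  Start: x ≡ 0 (mod 15).
  Combine with x ≡ 0 (mod 10): gcd(15, 10) = 5; 0 - 0 = 0, which IS divisible by 5, so compatible.
    Write x = 0 + 15·t and substitute into x ≡ 0 (mod 10): 15·t ≡ 0 − 0 = 0 (mod 10).
    Divide the congruence (and modulus) by g = 5: 3·t ≡ 0 (mod 2).
    Reduce coefficients mod 2: 1·t ≡ 0 (mod 2).
    So t ≡ 0 (mod 2).
    Then x = 0 + 15·0 = 0, valid modulo lcm(15, 10) = 30: x ≡ 0 (mod 30).
  Combine with x ≡ 10 (mod 20): gcd(30, 20) = 10; 10 - 0 = 10, which IS divisible by 10, so compatible.
    Write x = 0 + 30·t and substitute into x ≡ 10 (mod 20): 30·t ≡ 10 − 0 = 10 (mod 20).
    Divide the congruence (and modulus) by g = 10: 3·t ≡ 1 (mod 2).
    Reduce coefficients mod 2: 1·t ≡ 1 (mod 2).
    So t ≡ 1 (mod 2).
    Then x = 0 + 30·1 = 30, valid modulo lcm(30, 20) = 60: x ≡ 30 (mod 60).
Verify: 30 mod 15 = 0, 30 mod 10 = 0, 30 mod 20 = 10.

x ≡ 30 (mod 60).


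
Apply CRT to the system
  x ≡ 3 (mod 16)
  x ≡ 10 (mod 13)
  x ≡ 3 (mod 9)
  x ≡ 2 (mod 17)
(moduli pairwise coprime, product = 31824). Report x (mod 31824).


Product of moduli M = 16 · 13 · 9 · 17 = 31824.
Merge one congruence at a time:
  Start: x ≡ 3 (mod 16).
  Combine with x ≡ 10 (mod 13); new modulus lcm = 208.
    Write x = 3 + 16·t and substitute into x ≡ 10 (mod 13): 16·t ≡ 10 − 3 = 7 (mod 13).
    Reduce coefficients mod 13: 3·t ≡ 7 (mod 13).
    The inverse of 3 mod 13 is 9 (since 3·9 = 27 = 2·13 + 1), so t ≡ 9·7 = 63 ≡ 11 (mod 13).
    Then x = 3 + 16·11 = 179, valid modulo lcm(16, 13) = 208: x ≡ 179 (mod 208).
  Combine with x ≡ 3 (mod 9); new modulus lcm = 1872.
    Write x = 179 + 208·t and substitute into x ≡ 3 (mod 9): 208·t ≡ 3 − 179 = -176 (mod 9).
    Reduce coefficients mod 9: 1·t ≡ 4 (mod 9).
    So t ≡ 4 (mod 9).
    Then x = 179 + 208·4 = 1011, valid modulo lcm(208, 9) = 1872: x ≡ 1011 (mod 1872).
  Combine with x ≡ 2 (mod 17); new modulus lcm = 31824.
    Write x = 1011 + 1872·t and substitute into x ≡ 2 (mod 17): 1872·t ≡ 2 − 1011 = -1009 (mod 17).
    Reduce coefficients mod 17: 2·t ≡ 11 (mod 17).
    The inverse of 2 mod 17 is 9 (since 2·9 = 18 = 1·17 + 1), so t ≡ 9·11 = 99 ≡ 14 (mod 17).
    Then x = 1011 + 1872·14 = 27219, valid modulo lcm(1872, 17) = 31824: x ≡ 27219 (mod 31824).
Verify against each original: 27219 mod 16 = 3, 27219 mod 13 = 10, 27219 mod 9 = 3, 27219 mod 17 = 2.

x ≡ 27219 (mod 31824).


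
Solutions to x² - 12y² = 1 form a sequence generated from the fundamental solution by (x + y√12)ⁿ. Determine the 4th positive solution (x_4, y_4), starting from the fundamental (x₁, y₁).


Step 1: Find the fundamental solution (x₁, y₁) of x² - 12y² = 1.
  Expand √12 as a continued fraction. a₀ = ⌊√12⌋ = 3; iterate m_{k+1} = d_k·a_k − m_k, d_{k+1} = (12 − m_{k+1}²)/d_k, a_{k+1} = ⌊(a₀ + m_{k+1})/d_{k+1}⌋ (starting m₀ = 0, d₀ = 1), with convergents p_k = a_k·p_{k-1} + p_{k-2}, q_k = a_k·q_{k-1} + q_{k-2} (p₋₁ = 1, q₋₁ = 0):
  k = 0: a₀ = 3; p₀/q₀ = 3/1; p₀² − 12·q₀² = 9 − 12 = -3.
  k = 1: m = 3, d = 3, a = ⌊(3 + 3)/3⌋ = 2; p/q = (2·3 + 1)/(2·1 + 0) = 7/2; p² − 12·q² = 49 − 48 = 1.
  The first convergent with p² − 12·q² = 1 gives the fundamental solution (x₁, y₁) = (7, 2).
Step 2: Apply the recurrence (x_{n+1}, y_{n+1}) = (x₁x_n + 12y₁y_n, x₁y_n + y₁x_n) repeatedly.
  From (x_1, y_1) = (7, 2): x_2 = 7·7 + 12·2·2 = 97; y_2 = 7·2 + 2·7 = 28.
  From (x_2, y_2) = (97, 28): x_3 = 7·97 + 12·2·28 = 1351; y_3 = 7·28 + 2·97 = 390.
  From (x_3, y_3) = (1351, 390): x_4 = 7·1351 + 12·2·390 = 18817; y_4 = 7·390 + 2·1351 = 5432.
Step 3: Verify x_4² - 12·y_4² = 354079489 - 354079488 = 1 (should be 1). ✓

(x_1, y_1) = (7, 2); (x_4, y_4) = (18817, 5432).


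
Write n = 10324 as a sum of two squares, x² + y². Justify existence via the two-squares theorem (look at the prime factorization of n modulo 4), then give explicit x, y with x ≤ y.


Step 1: Factor n = 10324 = 2^2 · 29 · 89.
Step 2: Check the mod-4 condition on each prime factor: 2 = 2 (special); 29 ≡ 1 (mod 4), exponent 1; 89 ≡ 1 (mod 4), exponent 1.
All primes ≡ 3 (mod 4) appear to even exponent (or don't appear), so by the two-squares theorem n IS expressible as a sum of two squares.
Step 3: Build a representation. Group n = k² · m with k = 2 and m = 29 · 89 = 2581 (a product of primes ≡ 1 (mod 4)); a representation of m scales to one of n via (k·x)² + (k·y)² = k²(x² + y²). Each prime p ≡ 1 (mod 4) is itself a sum of two squares; find a² by testing p − a² for a perfect square:
  29: 29 − 1² = 28, 29 − 2² = 25 = 5² ⇒ 29 = 2² + 5².
  89: 89 − 1² = 88, 89 − 2² = 85, 89 − 3² = 80, 89 − 4² = 73, 89 − 5² = 64 = 8² ⇒ 89 = 5² + 8².
  Combine using the Brahmagupta–Fibonacci identity (a² + b²)(c² + d²) = (ac − bd)² + (ad + bc)² = (ac + bd)² + (ad − bc)²:
  29 · 89 = 2581: from (2² + 5²)(5² + 8²), take (2·5 − 5·8, 2·8 + 5·5) = (10 − 40, 16 + 25) = (-30, 41); dropping signs (only squares matter) gives (30, 41); check 30² + 41² = 900 + 1681 = 2581 ✓.
  Scale by k = 2: (2·30, 2·41) = (60, 82).
Step 4: Order so x ≤ y and verify: 60² + 82² = 3600 + 6724 = 10324 = n. ✓

n = 10324 = 60² + 82² (one valid representation with x ≤ y).


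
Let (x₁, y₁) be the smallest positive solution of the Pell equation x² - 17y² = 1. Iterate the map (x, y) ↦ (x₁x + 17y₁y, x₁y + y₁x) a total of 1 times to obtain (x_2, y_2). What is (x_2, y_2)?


Step 1: Find the fundamental solution (x₁, y₁) of x² - 17y² = 1.
  Expand √17 as a continued fraction. a₀ = ⌊√17⌋ = 4; iterate m_{k+1} = d_k·a_k − m_k, d_{k+1} = (17 − m_{k+1}²)/d_k, a_{k+1} = ⌊(a₀ + m_{k+1})/d_{k+1}⌋ (starting m₀ = 0, d₀ = 1), with convergents p_k = a_k·p_{k-1} + p_{k-2}, q_k = a_k·q_{k-1} + q_{k-2} (p₋₁ = 1, q₋₁ = 0):
  k = 0: a₀ = 4; p₀/q₀ = 4/1; p₀² − 17·q₀² = 16 − 17 = -1.
  k = 1: m = 4, d = 1, a = ⌊(4 + 4)/1⌋ = 8; p/q = (8·4 + 1)/(8·1 + 0) = 33/8; p² − 17·q² = 1089 − 1088 = 1.
  The first convergent with p² − 17·q² = 1 gives the fundamental solution (x₁, y₁) = (33, 8).
Step 2: Apply the recurrence (x_{n+1}, y_{n+1}) = (x₁x_n + 17y₁y_n, x₁y_n + y₁x_n) repeatedly.
  From (x_1, y_1) = (33, 8): x_2 = 33·33 + 17·8·8 = 2177; y_2 = 33·8 + 8·33 = 528.
Step 3: Verify x_2² - 17·y_2² = 4739329 - 4739328 = 1 (should be 1). ✓

(x_1, y_1) = (33, 8); (x_2, y_2) = (2177, 528).


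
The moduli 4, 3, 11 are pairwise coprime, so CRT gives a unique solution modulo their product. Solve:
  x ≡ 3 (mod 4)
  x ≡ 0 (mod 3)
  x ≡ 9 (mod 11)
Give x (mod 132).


Moduli 4, 3, 11 are pairwise coprime; by CRT there is a unique solution modulo M = 4 · 3 · 11 = 132.
Solve pairwise, accumulating the modulus:
  Start with x ≡ 3 (mod 4).
  Combine with x ≡ 0 (mod 3): since gcd(4, 3) = 1, we get a unique residue mod 12.
    Write x = 3 + 4·t and substitute into x ≡ 0 (mod 3): 4·t ≡ 0 − 3 = -3 (mod 3).
    Reduce coefficients mod 3: 1·t ≡ 0 (mod 3).
    So t ≡ 0 (mod 3).
    Then x = 3 + 4·0 = 3, valid modulo lcm(4, 3) = 12: x ≡ 3 (mod 12).
  Combine with x ≡ 9 (mod 11): since gcd(12, 11) = 1, we get a unique residue mod 132.
    Write x = 3 + 12·t and substitute into x ≡ 9 (mod 11): 12·t ≡ 9 − 3 = 6 (mod 11).
    Reduce coefficients mod 11: 1·t ≡ 6 (mod 11).
    So t ≡ 6 (mod 11).
    Then x = 3 + 12·6 = 75, valid modulo lcm(12, 11) = 132: x ≡ 75 (mod 132).
Verify: 75 mod 4 = 3 ✓, 75 mod 3 = 0 ✓, 75 mod 11 = 9 ✓.

x ≡ 75 (mod 132).


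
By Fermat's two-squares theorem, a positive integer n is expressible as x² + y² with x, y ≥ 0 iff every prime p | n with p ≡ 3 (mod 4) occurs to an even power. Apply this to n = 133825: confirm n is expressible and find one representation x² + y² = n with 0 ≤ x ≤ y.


Step 1: Factor n = 133825 = 5^2 · 53 · 101.
Step 2: Check the mod-4 condition on each prime factor: 5 ≡ 1 (mod 4), exponent 2; 53 ≡ 1 (mod 4), exponent 1; 101 ≡ 1 (mod 4), exponent 1.
All primes ≡ 3 (mod 4) appear to even exponent (or don't appear), so by the two-squares theorem n IS expressible as a sum of two squares.
Step 3: Build a representation. Group n = k² · m with k = 5 and m = 53 · 101 = 5353 (a product of primes ≡ 1 (mod 4)); a representation of m scales to one of n via (k·x)² + (k·y)² = k²(x² + y²). Each prime p ≡ 1 (mod 4) is itself a sum of two squares; find a² by testing p − a² for a perfect square:
  53: 53 − 1² = 52, 53 − 2² = 49 = 7² ⇒ 53 = 2² + 7².
  101: 101 − 1² = 100 = 10² ⇒ 101 = 1² + 10².
  Combine using the Brahmagupta–Fibonacci identity (a² + b²)(c² + d²) = (ac − bd)² + (ad + bc)² = (ac + bd)² + (ad − bc)²:
  53 · 101 = 5353: from (2² + 7²)(1² + 10²), take (2·1 − 7·10, 2·10 + 7·1) = (2 − 70, 20 + 7) = (-68, 27); dropping signs (only squares matter) gives (68, 27); check 68² + 27² = 4624 + 729 = 5353 ✓.
  Scale by k = 5: (5·68, 5·27) = (340, 135).
Step 4: Order so x ≤ y and verify: 135² + 340² = 18225 + 115600 = 133825 = n. ✓

n = 133825 = 135² + 340² (one valid representation with x ≤ y).


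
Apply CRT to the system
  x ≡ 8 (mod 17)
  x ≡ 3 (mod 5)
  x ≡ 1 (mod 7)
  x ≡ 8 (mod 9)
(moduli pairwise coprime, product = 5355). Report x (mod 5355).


Product of moduli M = 17 · 5 · 7 · 9 = 5355.
Merge one congruence at a time:
  Start: x ≡ 8 (mod 17).
  Combine with x ≡ 3 (mod 5); new modulus lcm = 85.
    Write x = 8 + 17·t and substitute into x ≡ 3 (mod 5): 17·t ≡ 3 − 8 = -5 (mod 5).
    Reduce coefficients mod 5: 2·t ≡ 0 (mod 5).
    The inverse of 2 mod 5 is 3 (since 2·3 = 6 = 1·5 + 1), so t ≡ 3·0 = 0 ≡ 0 (mod 5).
    Then x = 8 + 17·0 = 8, valid modulo lcm(17, 5) = 85: x ≡ 8 (mod 85).
  Combine with x ≡ 1 (mod 7); new modulus lcm = 595.
    Write x = 8 + 85·t and substitute into x ≡ 1 (mod 7): 85·t ≡ 1 − 8 = -7 (mod 7).
    Reduce coefficients mod 7: 1·t ≡ 0 (mod 7).
    So t ≡ 0 (mod 7).
    Then x = 8 + 85·0 = 8, valid modulo lcm(85, 7) = 595: x ≡ 8 (mod 595).
  Combine with x ≡ 8 (mod 9); new modulus lcm = 5355.
    Write x = 8 + 595·t and substitute into x ≡ 8 (mod 9): 595·t ≡ 8 − 8 = 0 (mod 9).
    Reduce coefficients mod 9: 1·t ≡ 0 (mod 9).
    So t ≡ 0 (mod 9).
    Then x = 8 + 595·0 = 8, valid modulo lcm(595, 9) = 5355: x ≡ 8 (mod 5355).
Verify against each original: 8 mod 17 = 8, 8 mod 5 = 3, 8 mod 7 = 1, 8 mod 9 = 8.

x ≡ 8 (mod 5355).


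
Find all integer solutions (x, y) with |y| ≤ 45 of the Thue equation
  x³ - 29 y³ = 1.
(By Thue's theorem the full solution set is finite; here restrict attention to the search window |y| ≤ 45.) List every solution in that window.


The equation is x³ - 29y³ = 1. For fixed y, x³ = 29·y³ + 1, so a solution requires the RHS to be a perfect cube.
Strategy: iterate y from -45 to 45, compute RHS = 29·y³ + 1, and check whether it is a (positive or negative) perfect cube.
Check small values of y:
  y = 0: RHS = 1 = (1)³ ⇒ x = 1 works.
  y = 1: RHS = 30 is not a perfect cube.
  y = -1: RHS = -28 is not a perfect cube.
  y = 2: RHS = 233 is not a perfect cube.
  y = -2: RHS = -231 is not a perfect cube.
  y = 3: RHS = 784 is not a perfect cube.
  y = -3: RHS = -782 is not a perfect cube.
Continuing the search up to |y| = 45 finds no further solutions beyond those listed.
Collected solutions: (1, 0).

Solutions (with |y| ≤ 45): (1, 0).


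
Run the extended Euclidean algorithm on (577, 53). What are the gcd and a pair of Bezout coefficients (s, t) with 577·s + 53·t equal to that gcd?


Euclidean algorithm on (577, 53) — divide until remainder is 0:
  577 = 10 · 53 + 47
  53 = 1 · 47 + 6
  47 = 7 · 6 + 5
  6 = 1 · 5 + 1
  5 = 5 · 1 + 0
gcd(577, 53) = 1.
Track Bezout coefficients alongside the remainders: start with r₀ = 577 = a·1 + b·0 (s = 1, t = 0) and r₁ = 53 = a·0 + b·1 (s = 0, t = 1); each new remainder r_{k+1} = r_{k-1} − q_k·r_k inherits s_{k+1} = s_{k-1} − q_k·s_k, t_{k+1} = t_{k-1} − q_k·t_k, so r_k = a·s_k + b·t_k at every step:
  q = 10: r = 47, s = 1 − 10·0 = 1, t = 0 − 10·1 = -10  (check: 577·1 + 53·(-10) = 47)
  q = 1: r = 6, s = 0 − 1·1 = -1, t = 1 − 1·(-10) = 11  (check: 577·(-1) + 53·11 = 6)
  q = 7: r = 5, s = 1 − 7·(-1) = 8, t = -10 − 7·11 = -87  (check: 577·8 + 53·(-87) = 5)
  q = 1: r = 1, s = -1 − 1·8 = -9, t = 11 − 1·(-87) = 98  (check: 577·(-9) + 53·98 = 1)
The row with r = 1 (the gcd) gives the Bezout coefficients s = -9, t = 98.
Result: 577 · (-9) + 53 · (98) = 1.

gcd(577, 53) = 1; s = -9, t = 98 (check: 577·(-9) + 53·98 = 1).


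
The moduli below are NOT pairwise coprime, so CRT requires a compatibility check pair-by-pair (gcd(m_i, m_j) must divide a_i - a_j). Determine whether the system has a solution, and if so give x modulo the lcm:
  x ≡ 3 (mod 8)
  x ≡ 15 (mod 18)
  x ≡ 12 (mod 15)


Moduli 8, 18, 15 are not pairwise coprime, so CRT works modulo lcm(m_i) when all pairwise compatibility conditions hold.
Pairwise compatibility: gcd(m_i, m_j) must divide a_i - a_j for every pair.
Merge one congruence at a time:
  Start: x ≡ 3 (mod 8).
  Combine with x ≡ 15 (mod 18): gcd(8, 18) = 2; 15 - 3 = 12, which IS divisible by 2, so compatible.
    Write x = 3 + 8·t and substitute into x ≡ 15 (mod 18): 8·t ≡ 15 − 3 = 12 (mod 18).
    Divide the congruence (and modulus) by g = 2: 4·t ≡ 6 (mod 9).
    The inverse of 4 mod 9 is 7 (since 4·7 = 28 = 3·9 + 1), so t ≡ 7·6 = 42 ≡ 6 (mod 9).
    Then x = 3 + 8·6 = 51, valid modulo lcm(8, 18) = 72: x ≡ 51 (mod 72).
  Combine with x ≡ 12 (mod 15): gcd(72, 15) = 3; 12 - 51 = -39, which IS divisible by 3, so compatible.
    Write x = 51 + 72·t and substitute into x ≡ 12 (mod 15): 72·t ≡ 12 − 51 = -39 (mod 15).
    Divide the congruence (and modulus) by g = 3: 24·t ≡ -13 (mod 5).
    Reduce coefficients mod 5: 4·t ≡ 2 (mod 5).
    The inverse of 4 mod 5 is 4 (since 4·4 = 16 = 3·5 + 1), so t ≡ 4·2 = 8 ≡ 3 (mod 5).
    Then x = 51 + 72·3 = 267, valid modulo lcm(72, 15) = 360: x ≡ 267 (mod 360).
Verify: 267 mod 8 = 3, 267 mod 18 = 15, 267 mod 15 = 12.

x ≡ 267 (mod 360).


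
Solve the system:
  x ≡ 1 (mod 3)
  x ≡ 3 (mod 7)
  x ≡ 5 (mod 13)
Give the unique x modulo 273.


Moduli 3, 7, 13 are pairwise coprime; by CRT there is a unique solution modulo M = 3 · 7 · 13 = 273.
Solve pairwise, accumulating the modulus:
  Start with x ≡ 1 (mod 3).
  Combine with x ≡ 3 (mod 7): since gcd(3, 7) = 1, we get a unique residue mod 21.
    Write x = 1 + 3·t and substitute into x ≡ 3 (mod 7): 3·t ≡ 3 − 1 = 2 (mod 7).
    The inverse of 3 mod 7 is 5 (since 3·5 = 15 = 2·7 + 1), so t ≡ 5·2 = 10 ≡ 3 (mod 7).
    Then x = 1 + 3·3 = 10, valid modulo lcm(3, 7) = 21: x ≡ 10 (mod 21).
  Combine with x ≡ 5 (mod 13): since gcd(21, 13) = 1, we get a unique residue mod 273.
    Write x = 10 + 21·t and substitute into x ≡ 5 (mod 13): 21·t ≡ 5 − 10 = -5 (mod 13).
    Reduce coefficients mod 13: 8·t ≡ 8 (mod 13).
    The inverse of 8 mod 13 is 5 (since 8·5 = 40 = 3·13 + 1), so t ≡ 5·8 = 40 ≡ 1 (mod 13).
    Then x = 10 + 21·1 = 31, valid modulo lcm(21, 13) = 273: x ≡ 31 (mod 273).
Verify: 31 mod 3 = 1 ✓, 31 mod 7 = 3 ✓, 31 mod 13 = 5 ✓.

x ≡ 31 (mod 273).


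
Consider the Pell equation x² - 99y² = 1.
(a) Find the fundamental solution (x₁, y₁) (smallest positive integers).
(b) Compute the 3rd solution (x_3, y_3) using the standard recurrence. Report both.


Step 1: Find the fundamental solution (x₁, y₁) of x² - 99y² = 1.
  Expand √99 as a continued fraction. a₀ = ⌊√99⌋ = 9; iterate m_{k+1} = d_k·a_k − m_k, d_{k+1} = (99 − m_{k+1}²)/d_k, a_{k+1} = ⌊(a₀ + m_{k+1})/d_{k+1}⌋ (starting m₀ = 0, d₀ = 1), with convergents p_k = a_k·p_{k-1} + p_{k-2}, q_k = a_k·q_{k-1} + q_{k-2} (p₋₁ = 1, q₋₁ = 0):
  k = 0: a₀ = 9; p₀/q₀ = 9/1; p₀² − 99·q₀² = 81 − 99 = -18.
  k = 1: m = 9, d = 18, a = ⌊(9 + 9)/18⌋ = 1; p/q = (1·9 + 1)/(1·1 + 0) = 10/1; p² − 99·q² = 100 − 99 = 1.
  The first convergent with p² − 99·q² = 1 gives the fundamental solution (x₁, y₁) = (10, 1).
Step 2: Apply the recurrence (x_{n+1}, y_{n+1}) = (x₁x_n + 99y₁y_n, x₁y_n + y₁x_n) repeatedly.
  From (x_1, y_1) = (10, 1): x_2 = 10·10 + 99·1·1 = 199; y_2 = 10·1 + 1·10 = 20.
  From (x_2, y_2) = (199, 20): x_3 = 10·199 + 99·1·20 = 3970; y_3 = 10·20 + 1·199 = 399.
Step 3: Verify x_3² - 99·y_3² = 15760900 - 15760899 = 1 (should be 1). ✓

(x_1, y_1) = (10, 1); (x_3, y_3) = (3970, 399).


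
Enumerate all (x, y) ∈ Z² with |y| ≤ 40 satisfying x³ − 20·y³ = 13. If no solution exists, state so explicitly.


The equation is x³ - 20y³ = 13. For fixed y, x³ = 20·y³ + 13, so a solution requires the RHS to be a perfect cube.
Strategy: iterate y from -40 to 40, compute RHS = 20·y³ + 13, and check whether it is a (positive or negative) perfect cube.
Check small values of y:
  y = 0: RHS = 13 is not a perfect cube.
  y = 1: RHS = 33 is not a perfect cube.
  y = -1: RHS = -7 is not a perfect cube.
  y = 2: RHS = 173 is not a perfect cube.
  y = -2: RHS = -147 is not a perfect cube.
  y = 3: RHS = 553 is not a perfect cube.
  y = -3: RHS = -527 is not a perfect cube.
Continuing the search up to |y| = 40 finds no solutions either.
No (x, y) in the scanned range satisfies the equation.

No integer solutions with |y| ≤ 40.
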